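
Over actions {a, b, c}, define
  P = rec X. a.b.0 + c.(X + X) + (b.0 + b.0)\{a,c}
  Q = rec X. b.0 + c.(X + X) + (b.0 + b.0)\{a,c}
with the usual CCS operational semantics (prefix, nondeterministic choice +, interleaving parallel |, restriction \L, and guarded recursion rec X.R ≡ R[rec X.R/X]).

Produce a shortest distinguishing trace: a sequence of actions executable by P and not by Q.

Reachable graph of P (5 states):
  s0 = rec X. a.b.0 + c.(X + X) + (b.0 + b.0)\{a,c} has moves ··a··> s1, ··b··> s2, ··c··> s3
  s1 = b.0 has moves ··b··> s4
  s2 = 0\{a,c} has moves stopped
  s3 = (rec X. a.b.0 + c.(X + X) + (b.0 + b.0)\{a,c}) + (rec X. a.b.0 + c.(X + X) + (b.0 + b.0)\{a,c}) has moves ··a··> s1, ··b··> s2, ··c··> s3
  s4 = 0 has moves stopped
Reachable graph of Q (4 states):
  t0 = rec X. b.0 + c.(X + X) + (b.0 + b.0)\{a,c} has moves ··b··> t1, ··b··> t2, ··c··> t3
  t1 = 0 has moves stopped
  t2 = 0\{a,c} has moves stopped
  t3 = (rec X. b.0 + c.(X + X) + (b.0 + b.0)\{a,c}) + (rec X. b.0 + c.(X + X) + (b.0 + b.0)\{a,c}) has moves ··b··> t1, ··b··> t2, ··c··> t3
Trace ⟨a⟩ through P, begin at {s0}:
  [1] a ⇒ {s1}
  — P admits the full trace.
Trace ⟨a⟩ through Q, begin at {t0}:
  [1] a ⇒ ∅  — Q cannot continue

a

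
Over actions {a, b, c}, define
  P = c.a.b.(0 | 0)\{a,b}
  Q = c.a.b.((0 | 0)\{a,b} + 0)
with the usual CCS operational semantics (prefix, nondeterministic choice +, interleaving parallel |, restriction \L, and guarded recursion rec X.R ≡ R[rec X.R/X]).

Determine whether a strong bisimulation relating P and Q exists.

Reachable graph of P (4 states):
  u0 = c.a.b.(0 | 0)\{a,b} :: ··c··> u1
  u1 = a.b.(0 | 0)\{a,b} :: ··a··> u2
  u2 = b.(0 | 0)\{a,b} :: ··b··> u3
  u3 = (0 | 0)\{a,b} :: ·
Reachable graph of Q (4 states):
  v0 = c.a.b.((0 | 0)\{a,b} + 0) :: ··c··> v1
  v1 = a.b.((0 | 0)\{a,b} + 0) :: ··a··> v2
  v2 = b.((0 | 0)\{a,b} + 0) :: ··b··> v3
  v3 = (0 | 0)\{a,b} + 0 :: ·
Bisimilarity quotient blocks:
  B0 = {u0, v0}
  B1 = {u1, v1}
  B2 = {u2, v2}
  B3 = {u3, v3}
u0 ∈ B0, v0 ∈ B0 → same block

P ~ Q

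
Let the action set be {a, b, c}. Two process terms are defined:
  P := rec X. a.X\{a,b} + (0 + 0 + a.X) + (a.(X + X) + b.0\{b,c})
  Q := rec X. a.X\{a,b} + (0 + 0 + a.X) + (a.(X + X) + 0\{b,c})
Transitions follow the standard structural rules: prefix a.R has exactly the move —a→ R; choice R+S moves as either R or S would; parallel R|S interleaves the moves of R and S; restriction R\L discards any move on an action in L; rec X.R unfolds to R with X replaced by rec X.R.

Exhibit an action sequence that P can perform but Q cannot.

b

LTS(P): 4 reachable states
  m0 = rec X. a.X\{a,b} + (0 + 0 + a.X) + (a.(X + X) + b.0\{b,c}) ⊢ --a--▸ m0, --a--▸ m1, --a--▸ m2, --b--▸ m3
  m1 = (rec X. a.X\{a,b} + (0 + 0 + a.X) + (a.(X + X) + b.0\{b,c})) + (rec X. a.X\{a,b} + (0 + 0 + a.X) + (a.(X + X) + b.0\{b,c})) ⊢ --a--▸ m0, --a--▸ m1, --a--▸ m2, --b--▸ m3
  m2 = (rec X. a.X\{a,b} + (0 + 0 + a.X) + (a.(X + X) + b.0\{b,c}))\{a,b} ⊢ ∅
  m3 = 0\{b,c} ⊢ ∅
LTS(Q): 3 reachable states
  n0 = rec X. a.X\{a,b} + (0 + 0 + a.X) + (a.(X + X) + 0\{b,c}) ⊢ --a--▸ n0, --a--▸ n1, --a--▸ n2
  n1 = (rec X. a.X\{a,b} + (0 + 0 + a.X) + (a.(X + X) + 0\{b,c})) + (rec X. a.X\{a,b} + (0 + 0 + a.X) + (a.(X + X) + 0\{b,c})) ⊢ --a--▸ n0, --a--▸ n1, --a--▸ n2
  n2 = (rec X. a.X\{a,b} + (0 + 0 + a.X) + (a.(X + X) + 0\{b,c}))\{a,b} ⊢ ∅
Run σ = ⟨b⟩ on P: start {m0}
  [1] b ⇒ {m3}
  P completes σ.
Run σ = ⟨b⟩ on Q: start {n0}
  [1] b ⇒ ∅  — Q cannot continue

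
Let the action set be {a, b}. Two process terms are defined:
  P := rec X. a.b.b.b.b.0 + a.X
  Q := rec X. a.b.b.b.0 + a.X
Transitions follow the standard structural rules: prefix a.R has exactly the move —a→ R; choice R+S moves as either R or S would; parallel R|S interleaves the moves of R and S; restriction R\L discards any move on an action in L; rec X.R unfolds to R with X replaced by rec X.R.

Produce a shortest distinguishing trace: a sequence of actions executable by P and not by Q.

P's transition system — 6 states:
  s0 = rec X. a.b.b.b.b.0 + a.X → ··a··> s0, ··a··> s1
  s1 = b.b.b.b.0 → ··b··> s2
  s2 = b.b.b.0 → ··b··> s3
  s3 = b.b.0 → ··b··> s4
  s4 = b.0 → ··b··> s5
  s5 = 0 → (no moves)
Q's transition system — 5 states:
  t0 = rec X. a.b.b.b.0 + a.X → ··a··> t0, ··a··> t1
  t1 = b.b.b.0 → ··b··> t2
  t2 = b.b.0 → ··b··> t3
  t3 = b.0 → ··b··> t4
  t4 = 0 → (no moves)
Executing abbbb from P (initial set {s0}):
  [1] a ⇒ {s0, s1}
  [2] b ⇒ {s2}
  [3] b ⇒ {s3}
  [4] b ⇒ {s4}
  [5] b ⇒ {s5}
  ✓ P
Executing abbbb from Q (initial set {t0}):
  [1] a ⇒ {t0, t1}
  [2] b ⇒ {t2}
  [3] b ⇒ {t3}
  [4] b ⇒ {t4}
  [5] b ⇒ no successor for Q

abbbb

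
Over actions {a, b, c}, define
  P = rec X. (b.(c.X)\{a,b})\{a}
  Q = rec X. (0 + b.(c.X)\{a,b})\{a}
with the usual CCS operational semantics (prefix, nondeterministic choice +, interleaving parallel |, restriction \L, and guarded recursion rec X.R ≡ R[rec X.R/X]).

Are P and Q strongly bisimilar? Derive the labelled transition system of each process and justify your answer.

P ~ Q

LTS(P): 3 reachable states
  s0 = rec X. (b.(c.X)\{a,b})\{a} ⊢ --b--▸ s1
  s1 = (c.(rec X. (b.(c.X)\{a,b})\{a}))\{a,b}\{a} ⊢ --c--▸ s2
  s2 = (rec X. (b.(c.X)\{a,b})\{a})\{a,b}\{a} ⊢ ∅
LTS(Q): 3 reachable states
  t0 = rec X. (0 + b.(c.X)\{a,b})\{a} ⊢ --b--▸ t1
  t1 = (c.(rec X. (0 + b.(c.X)\{a,b})\{a}))\{a,b}\{a} ⊢ --c--▸ t2
  t2 = (rec X. (0 + b.(c.X)\{a,b})\{a})\{a,b}\{a} ⊢ ∅
Partition-refinement fixed point:
  B0 = {s0, t0}
  B1 = {s1, t1}
  B2 = {s2, t2}
s0 ∈ B0, t0 ∈ B0 → same block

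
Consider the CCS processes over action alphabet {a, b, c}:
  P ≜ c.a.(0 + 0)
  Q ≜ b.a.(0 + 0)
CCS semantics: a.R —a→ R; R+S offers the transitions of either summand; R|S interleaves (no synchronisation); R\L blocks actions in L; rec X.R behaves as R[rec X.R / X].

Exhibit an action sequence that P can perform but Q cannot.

c

P's transition system — 3 states:
  m0 = c.a.(0 + 0) has moves ··c··> m1
  m1 = a.(0 + 0) has moves ··a··> m2
  m2 = 0 + 0 has moves ∅
Q's transition system — 3 states:
  n0 = b.a.(0 + 0) has moves ··b··> n1
  n1 = a.(0 + 0) has moves ··a··> n2
  n2 = 0 + 0 has moves ∅
Run σ = ⟨c⟩ on P: start {m0}
  [1] c ⇒ {m1}
  ✓ P
Run σ = ⟨c⟩ on Q: start {n0}
  [1] c ⇒ ∅  — Q cannot continue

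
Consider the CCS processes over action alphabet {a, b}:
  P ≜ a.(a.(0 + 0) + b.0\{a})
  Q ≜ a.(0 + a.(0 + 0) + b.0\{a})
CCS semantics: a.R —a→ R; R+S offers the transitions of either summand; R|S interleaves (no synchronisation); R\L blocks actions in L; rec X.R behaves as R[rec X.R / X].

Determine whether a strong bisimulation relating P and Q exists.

bisimilar

LTS(P): 4 reachable states
  u0 = a.(a.(0 + 0) + b.0\{a}) has moves ··a··> u1
  u1 = a.(0 + 0) + b.0\{a} has moves ··a··> u2, ··b··> u3
  u2 = 0 + 0 has moves deadlocked
  u3 = 0\{a} has moves deadlocked
LTS(Q): 4 reachable states
  v0 = a.(0 + a.(0 + 0) + b.0\{a}) has moves ··a··> v1
  v1 = 0 + a.(0 + 0) + b.0\{a} has moves ··a··> v2, ··b··> v3
  v2 = 0 + 0 has moves deadlocked
  v3 = 0\{a} has moves deadlocked
Bisimilarity quotient blocks:
  B0 = {u0, v0}
  B1 = {u1, v1}
  B2 = {u2, u3, v2, v3}
u0 ∈ B0, v0 ∈ B0 → same block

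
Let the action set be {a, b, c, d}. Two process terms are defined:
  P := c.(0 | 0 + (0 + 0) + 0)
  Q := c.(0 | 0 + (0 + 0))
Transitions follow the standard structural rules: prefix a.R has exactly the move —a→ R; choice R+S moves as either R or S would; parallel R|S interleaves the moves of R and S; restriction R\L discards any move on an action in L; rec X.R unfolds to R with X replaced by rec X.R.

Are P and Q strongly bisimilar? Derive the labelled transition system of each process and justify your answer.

P's transition system — 2 states:
  m0 = c.(0 | 0 + (0 + 0) + 0) has moves -c-> m1
  m1 = 0 | 0 + (0 + 0) + 0 has moves stopped
Q's transition system — 2 states:
  n0 = c.(0 | 0 + (0 + 0)) has moves -c-> n1
  n1 = 0 | 0 + (0 + 0) has moves stopped
Coarsest stable partition (strong bisimilarity classes):
  B0 = {m0, n0}
  B1 = {m1, n1}
m0 ∈ B0, n0 ∈ B0 → same block

bisimilar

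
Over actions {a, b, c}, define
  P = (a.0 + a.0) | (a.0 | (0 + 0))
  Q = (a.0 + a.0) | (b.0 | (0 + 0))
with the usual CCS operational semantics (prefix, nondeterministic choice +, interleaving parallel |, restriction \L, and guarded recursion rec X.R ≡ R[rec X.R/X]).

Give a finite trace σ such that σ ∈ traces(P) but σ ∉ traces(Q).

Reachable graph of P (4 states):
  s0 = (a.0 + a.0) | (a.0 | (0 + 0)) :: ··a··> s1, ··a··> s2
  s1 = (a.0 + a.0) | (0 | (0 + 0)) :: ··a··> s3
  s2 = 0 | (a.0 | (0 + 0)) :: ··a··> s3
  s3 = 0 | (0 | (0 + 0)) :: (no moves)
Reachable graph of Q (4 states):
  t0 = (a.0 + a.0) | (b.0 | (0 + 0)) :: ··a··> t1, ··b··> t2
  t1 = 0 | (b.0 | (0 + 0)) :: ··b··> t3
  t2 = (a.0 + a.0) | (0 | (0 + 0)) :: ··a··> t3
  t3 = 0 | (0 | (0 + 0)) :: (no moves)
Executing aa from P (initial set {s0}):
  step 1 (a): {s1, s2}
  step 2 (a): {s3}
  — P admits the full trace.
Executing aa from Q (initial set {t0}):
  step 1 (a): {t1}
  step 2 (a): ∅  — Q cannot continue

aa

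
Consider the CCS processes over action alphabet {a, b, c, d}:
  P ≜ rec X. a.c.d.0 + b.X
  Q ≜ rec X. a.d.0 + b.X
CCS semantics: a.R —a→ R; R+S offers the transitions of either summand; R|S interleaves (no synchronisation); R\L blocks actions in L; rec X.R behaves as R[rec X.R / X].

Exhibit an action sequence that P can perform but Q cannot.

P's transition system — 4 states:
  u0 = rec X. a.c.d.0 + b.X has moves ··a··> u1, ··b··> u0
  u1 = c.d.0 has moves ··c··> u2
  u2 = d.0 has moves ··d··> u3
  u3 = 0 has moves ·
Q's transition system — 3 states:
  v0 = rec X. a.d.0 + b.X has moves ··a··> v1, ··b··> v0
  v1 = d.0 has moves ··d··> v2
  v2 = 0 has moves ·
Run σ = ⟨ac⟩ on P: start {u0}
  [1] a ⇒ {u1}
  [2] c ⇒ {u2}
  ✓ P
Run σ = ⟨ac⟩ on Q: start {v0}
  [1] a ⇒ {v1}
  [2] c ⇒ ∅ (Q stuck)

ac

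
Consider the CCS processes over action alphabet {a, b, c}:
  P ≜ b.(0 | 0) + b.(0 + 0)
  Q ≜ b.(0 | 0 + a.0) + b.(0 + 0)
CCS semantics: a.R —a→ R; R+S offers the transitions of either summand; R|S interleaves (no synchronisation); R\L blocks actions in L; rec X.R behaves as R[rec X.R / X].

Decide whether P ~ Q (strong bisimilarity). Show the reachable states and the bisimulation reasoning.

not bisimilar

P's transition system — 3 states:
  p0 = b.(0 | 0) + b.(0 + 0) has moves ··b··> p1, ··b··> p2
  p1 = 0 + 0 has moves ∅
  p2 = 0 | 0 has moves ∅
Q's transition system — 4 states:
  q0 = b.(0 | 0 + a.0) + b.(0 + 0) has moves ··b··> q1, ··b··> q2
  q1 = 0 + 0 has moves ∅
  q2 = 0 | 0 + a.0 has moves ··a··> q3
  q3 = 0 has moves ∅
Partition-refinement fixed point:
  B0 = {p0}
  B1 = {p1, p2, q1, q3}
  B2 = {q0}
  B3 = {q2}
p0 ∈ B0, q0 ∈ B2 → different blocks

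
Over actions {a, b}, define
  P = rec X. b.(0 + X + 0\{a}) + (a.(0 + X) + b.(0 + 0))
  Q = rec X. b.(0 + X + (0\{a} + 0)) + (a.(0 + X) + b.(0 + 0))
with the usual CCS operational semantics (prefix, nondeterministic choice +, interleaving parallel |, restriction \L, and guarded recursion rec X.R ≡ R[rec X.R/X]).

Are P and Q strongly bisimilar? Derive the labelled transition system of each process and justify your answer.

bisimilar

P's transition system — 4 states:
  u0 = rec X. b.(0 + X + 0\{a}) + (a.(0 + X) + b.(0 + 0)) ⊢ ··a··> u1, ··b··> u2, ··b··> u3
  u1 = 0 + (rec X. b.(0 + X + 0\{a}) + (a.(0 + X) + b.(0 + 0))) ⊢ ··a··> u1, ··b··> u2, ··b··> u3
  u2 = 0 + (rec X. b.(0 + X + 0\{a}) + (a.(0 + X) + b.(0 + 0))) + 0\{a} ⊢ ··a··> u1, ··b··> u2, ··b··> u3
  u3 = 0 + 0 ⊢ ·
Q's transition system — 4 states:
  v0 = rec X. b.(0 + X + (0\{a} + 0)) + (a.(0 + X) + b.(0 + 0)) ⊢ ··a··> v1, ··b··> v2, ··b··> v3
  v1 = 0 + (rec X. b.(0 + X + (0\{a} + 0)) + (a.(0 + X) + b.(0 + 0))) ⊢ ··a··> v1, ··b··> v2, ··b··> v3
  v2 = 0 + (rec X. b.(0 + X + (0\{a} + 0)) + (a.(0 + X) + b.(0 + 0))) + (0\{a} + 0) ⊢ ··a··> v1, ··b··> v2, ··b··> v3
  v3 = 0 + 0 ⊢ ·
Coarsest stable partition (strong bisimilarity classes):
  B0 = {u0, u1, u2, v0, v1, v2}
  B1 = {u3, v3}
u0 ∈ B0, v0 ∈ B0 → same block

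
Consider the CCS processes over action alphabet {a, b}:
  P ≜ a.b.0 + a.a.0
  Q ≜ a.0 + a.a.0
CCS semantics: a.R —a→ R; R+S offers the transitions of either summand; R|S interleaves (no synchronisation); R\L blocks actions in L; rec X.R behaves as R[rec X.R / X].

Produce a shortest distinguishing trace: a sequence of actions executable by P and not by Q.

ab

LTS(P): 4 reachable states
  u0 = a.b.0 + a.a.0 | —a→ u1, —a→ u2
  u1 = a.0 | —a→ u3
  u2 = b.0 | —b→ u3
  u3 = 0 | deadlocked
LTS(Q): 3 reachable states
  v0 = a.0 + a.a.0 | —a→ v1, —a→ v2
  v1 = 0 | deadlocked
  v2 = a.0 | —a→ v1
Trace ⟨ab⟩ through P, begin at {u0}:
  after a @ step 1: {u1, u2}
  after b @ step 2: {u3}
  ✓ P
Trace ⟨ab⟩ through Q, begin at {v0}:
  after a @ step 1: {v1, v2}
  after b @ step 2: ∅  — Q cannot continue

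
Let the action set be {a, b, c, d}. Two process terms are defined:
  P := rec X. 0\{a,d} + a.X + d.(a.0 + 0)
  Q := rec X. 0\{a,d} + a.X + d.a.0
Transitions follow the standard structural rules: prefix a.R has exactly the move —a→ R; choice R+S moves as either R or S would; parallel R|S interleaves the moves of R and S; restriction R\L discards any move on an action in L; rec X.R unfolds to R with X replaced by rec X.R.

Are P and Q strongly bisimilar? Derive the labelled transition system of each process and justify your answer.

P ~ Q

P's transition system — 3 states:
  u0 = rec X. 0\{a,d} + a.X + d.(a.0 + 0) ⊢ —a→ u0, —d→ u1
  u1 = a.0 + 0 ⊢ —a→ u2
  u2 = 0 ⊢ stopped
Q's transition system — 3 states:
  v0 = rec X. 0\{a,d} + a.X + d.a.0 ⊢ —a→ v0, —d→ v1
  v1 = a.0 ⊢ —a→ v2
  v2 = 0 ⊢ stopped
Coarsest stable partition (strong bisimilarity classes):
  B0 = {u0, v0}
  B1 = {u1, v1}
  B2 = {u2, v2}
u0 ∈ B0, v0 ∈ B0 → same block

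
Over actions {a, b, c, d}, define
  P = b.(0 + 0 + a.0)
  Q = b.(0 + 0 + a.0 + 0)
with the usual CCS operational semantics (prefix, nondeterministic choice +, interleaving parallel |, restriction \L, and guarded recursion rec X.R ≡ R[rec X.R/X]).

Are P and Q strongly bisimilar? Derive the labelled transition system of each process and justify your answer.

YES

P's transition system — 3 states:
  m0 = b.(0 + 0 + a.0) ⊢ -b-> m1
  m1 = 0 + 0 + a.0 ⊢ -a-> m2
  m2 = 0 ⊢ deadlocked
Q's transition system — 3 states:
  n0 = b.(0 + 0 + a.0 + 0) ⊢ -b-> n1
  n1 = 0 + 0 + a.0 + 0 ⊢ -a-> n2
  n2 = 0 ⊢ deadlocked
Partition-refinement fixed point:
  B0 = {m0, n0}
  B1 = {m1, n1}
  B2 = {m2, n2}
m0 ∈ B0, n0 ∈ B0 → same block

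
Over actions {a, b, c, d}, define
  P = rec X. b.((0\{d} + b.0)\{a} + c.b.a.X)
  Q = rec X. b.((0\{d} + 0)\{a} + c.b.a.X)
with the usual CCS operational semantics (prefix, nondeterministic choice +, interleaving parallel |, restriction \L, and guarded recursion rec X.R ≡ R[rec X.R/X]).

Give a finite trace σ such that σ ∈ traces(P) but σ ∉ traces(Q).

bb

LTS(P): 5 reachable states
  s0 = rec X. b.((0\{d} + b.0)\{a} + c.b.a.X) :: =b=> s1
  s1 = (0\{d} + b.0)\{a} + c.b.a.(rec X. b.((0\{d} + b.0)\{a} + c.b.a.X)) :: =b=> s2, =c=> s3
  s2 = 0\{a} :: ·
  s3 = b.a.(rec X. b.((0\{d} + b.0)\{a} + c.b.a.X)) :: =b=> s4
  s4 = a.(rec X. b.((0\{d} + b.0)\{a} + c.b.a.X)) :: =a=> s0
LTS(Q): 4 reachable states
  t0 = rec X. b.((0\{d} + 0)\{a} + c.b.a.X) :: =b=> t1
  t1 = (0\{d} + 0)\{a} + c.b.a.(rec X. b.((0\{d} + 0)\{a} + c.b.a.X)) :: =c=> t2
  t2 = b.a.(rec X. b.((0\{d} + 0)\{a} + c.b.a.X)) :: =b=> t3
  t3 = a.(rec X. b.((0\{d} + 0)\{a} + c.b.a.X)) :: =a=> t0
Trace ⟨bb⟩ through P, begin at {s0}:
  step 1 (b): {s1}
  step 2 (b): {s2}
  — P admits the full trace.
Trace ⟨bb⟩ through Q, begin at {t0}:
  step 1 (b): {t1}
  step 2 (b): no successor for Q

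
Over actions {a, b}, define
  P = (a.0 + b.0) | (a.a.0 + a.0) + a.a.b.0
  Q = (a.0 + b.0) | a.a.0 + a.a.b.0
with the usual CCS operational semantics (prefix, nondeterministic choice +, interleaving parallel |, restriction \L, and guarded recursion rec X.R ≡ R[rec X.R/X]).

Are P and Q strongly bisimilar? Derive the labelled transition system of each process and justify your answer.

NO

Reachable graph of P (9 states):
  s0 = (a.0 + b.0) | (a.a.0 + a.0) + a.a.b.0 :: -a-> s1, -a-> s2, -a-> s3, -a-> s4, -b-> s3
  s1 = (a.0 + b.0) | 0 :: -a-> s5, -b-> s5
  s2 = (a.0 + b.0) | a.0 :: -a-> s1, -a-> s6, -b-> s6
  s3 = 0 | (a.a.0 + a.0) :: -a-> s5, -a-> s6
  s4 = a.b.0 :: -a-> s7
  s5 = 0 | 0 :: deadlocked
  s6 = 0 | a.0 :: -a-> s5
  s7 = b.0 :: -b-> s8
  s8 = 0 :: deadlocked
Reachable graph of Q (9 states):
  t0 = (a.0 + b.0) | a.a.0 + a.a.b.0 :: -a-> t1, -a-> t2, -a-> t3, -b-> t2
  t1 = (a.0 + b.0) | a.0 :: -a-> t4, -a-> t5, -b-> t5
  t2 = 0 | a.a.0 :: -a-> t5
  t3 = a.b.0 :: -a-> t6
  t4 = (a.0 + b.0) | 0 :: -a-> t7, -b-> t7
  t5 = 0 | a.0 :: -a-> t7
  t6 = b.0 :: -b-> t8
  t7 = 0 | 0 :: deadlocked
  t8 = 0 :: deadlocked
Coarsest stable partition (strong bisimilarity classes):
  B0 = {s0}
  B1 = {s4, t3}
  B2 = {s7, t6}
  B3 = {s5, s8, t7, t8}
  B4 = {s3}
  B5 = {s6, t5}
  B6 = {s1, t4}
  B7 = {s2, t1}
  B8 = {t0}
  B9 = {t2}
s0 ∈ B0, t0 ∈ B8 → different blocks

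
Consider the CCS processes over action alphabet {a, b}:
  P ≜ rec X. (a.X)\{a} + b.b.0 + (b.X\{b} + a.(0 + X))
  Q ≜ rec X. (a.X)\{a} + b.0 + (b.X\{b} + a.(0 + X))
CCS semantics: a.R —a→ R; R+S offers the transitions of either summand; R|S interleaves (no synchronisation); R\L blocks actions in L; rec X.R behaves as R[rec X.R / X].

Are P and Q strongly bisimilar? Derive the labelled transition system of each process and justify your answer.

NO

P's transition system — 6 states:
  u0 = rec X. (a.X)\{a} + b.b.0 + (b.X\{b} + a.(0 + X)) has moves —a→ u1, —b→ u2, —b→ u3
  u1 = 0 + (rec X. (a.X)\{a} + b.b.0 + (b.X\{b} + a.(0 + X))) has moves —a→ u1, —b→ u2, —b→ u3
  u2 = (rec X. (a.X)\{a} + b.b.0 + (b.X\{b} + a.(0 + X)))\{b} has moves —a→ u4
  u3 = b.0 has moves —b→ u5
  u4 = (0 + (rec X. (a.X)\{a} + b.b.0 + (b.X\{b} + a.(0 + X))))\{b} has moves —a→ u4
  u5 = 0 has moves ∅
Q's transition system — 5 states:
  v0 = rec X. (a.X)\{a} + b.0 + (b.X\{b} + a.(0 + X)) has moves —a→ v1, —b→ v2, —b→ v3
  v1 = 0 + (rec X. (a.X)\{a} + b.0 + (b.X\{b} + a.(0 + X))) has moves —a→ v1, —b→ v2, —b→ v3
  v2 = (rec X. (a.X)\{a} + b.0 + (b.X\{b} + a.(0 + X)))\{b} has moves —a→ v4
  v3 = 0 has moves ∅
  v4 = (0 + (rec X. (a.X)\{a} + b.0 + (b.X\{b} + a.(0 + X))))\{b} has moves —a→ v4
Partition-refinement fixed point:
  B0 = {u0, u1}
  B1 = {u2, u4, v2, v4}
  B2 = {u3}
  B3 = {u5, v3}
  B4 = {v0, v1}
u0 ∈ B0, v0 ∈ B4 → different blocks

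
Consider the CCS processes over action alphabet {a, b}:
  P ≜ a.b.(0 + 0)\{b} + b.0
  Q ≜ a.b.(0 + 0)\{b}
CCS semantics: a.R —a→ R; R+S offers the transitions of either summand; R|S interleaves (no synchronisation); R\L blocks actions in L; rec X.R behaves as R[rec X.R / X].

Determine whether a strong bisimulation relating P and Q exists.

NO

Reachable graph of P (4 states):
  s0 = a.b.(0 + 0)\{b} + b.0 has moves —a→ s1, —b→ s2
  s1 = b.(0 + 0)\{b} has moves —b→ s3
  s2 = 0 has moves ·
  s3 = (0 + 0)\{b} has moves ·
Reachable graph of Q (3 states):
  t0 = a.b.(0 + 0)\{b} has moves —a→ t1
  t1 = b.(0 + 0)\{b} has moves —b→ t2
  t2 = (0 + 0)\{b} has moves ·
Partition-refinement fixed point:
  B0 = {s0}
  B1 = {s1, t1}
  B2 = {s2, s3, t2}
  B3 = {t0}
s0 ∈ B0, t0 ∈ B3 → different blocks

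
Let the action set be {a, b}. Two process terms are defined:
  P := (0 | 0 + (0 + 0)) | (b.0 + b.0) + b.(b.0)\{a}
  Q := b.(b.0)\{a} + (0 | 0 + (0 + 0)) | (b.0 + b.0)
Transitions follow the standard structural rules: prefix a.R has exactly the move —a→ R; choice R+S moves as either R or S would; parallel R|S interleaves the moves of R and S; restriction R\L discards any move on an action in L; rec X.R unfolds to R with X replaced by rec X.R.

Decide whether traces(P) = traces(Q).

YES

LTS(P): 4 reachable states
  u0 = (0 | 0 + (0 + 0)) | (b.0 + b.0) + b.(b.0)\{a} ⊢ ··b··> u1, ··b··> u2
  u1 = (0 | 0 + (0 + 0)) | 0 ⊢ deadlocked
  u2 = (b.0)\{a} ⊢ ··b··> u3
  u3 = 0\{a} ⊢ deadlocked
LTS(Q): 4 reachable states
  v0 = b.(b.0)\{a} + (0 | 0 + (0 + 0)) | (b.0 + b.0) ⊢ ··b··> v1, ··b··> v2
  v1 = (0 | 0 + (0 + 0)) | 0 ⊢ deadlocked
  v2 = (b.0)\{a} ⊢ ··b··> v3
  v3 = 0\{a} ⊢ deadlocked
Coarsest stable partition (strong bisimilarity classes):
  B0 = {u0, v0}
  B1 = {u1, u3, v1, v3}
  B2 = {u2, v2}
u0 ∈ B0, v0 ∈ B0 → same block
Bisimilar ⇒ trace-equivalent.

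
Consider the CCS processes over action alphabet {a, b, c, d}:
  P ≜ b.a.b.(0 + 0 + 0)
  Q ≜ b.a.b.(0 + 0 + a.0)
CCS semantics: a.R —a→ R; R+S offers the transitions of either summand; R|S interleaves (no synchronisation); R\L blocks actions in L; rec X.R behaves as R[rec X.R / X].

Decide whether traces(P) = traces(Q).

P's transition system — 4 states:
  m0 = b.a.b.(0 + 0 + 0) ⊢ --b--▸ m1
  m1 = a.b.(0 + 0 + 0) ⊢ --a--▸ m2
  m2 = b.(0 + 0 + 0) ⊢ --b--▸ m3
  m3 = 0 + 0 + 0 ⊢ ∅
Q's transition system — 5 states:
  n0 = b.a.b.(0 + 0 + a.0) ⊢ --b--▸ n1
  n1 = a.b.(0 + 0 + a.0) ⊢ --a--▸ n2
  n2 = b.(0 + 0 + a.0) ⊢ --b--▸ n3
  n3 = 0 + 0 + a.0 ⊢ --a--▸ n4
  n4 = 0 ⊢ ∅
Trace ⟨baba⟩ through Q, begin at {n0}:
  after b @ step 1: {n1}
  after a @ step 2: {n2}
  after b @ step 3: {n3}
  after a @ step 4: {n4}
  — Q admits the full trace.
Trace ⟨baba⟩ through P, begin at {m0}:
  after b @ step 1: {m1}
  after a @ step 2: {m2}
  after b @ step 3: {m3}
  after a @ step 4: no successor for P

NO — witness ⟨baba⟩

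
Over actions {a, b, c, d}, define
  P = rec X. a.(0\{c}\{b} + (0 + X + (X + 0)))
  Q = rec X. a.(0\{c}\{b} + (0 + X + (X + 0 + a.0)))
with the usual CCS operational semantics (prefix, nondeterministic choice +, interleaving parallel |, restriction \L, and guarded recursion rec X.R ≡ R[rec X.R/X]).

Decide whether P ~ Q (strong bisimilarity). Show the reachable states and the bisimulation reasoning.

P's transition system — 2 states:
  p0 = rec X. a.(0\{c}\{b} + (0 + X + (X + 0))) :: --a--▸ p1
  p1 = 0\{c}\{b} + (0 + (rec X. a.(0\{c}\{b} + (0 + X + (X + 0)))) + ((rec X. a.(0\{c}\{b} + (0 + X + (X + 0)))) + 0)) :: --a--▸ p1
Q's transition system — 3 states:
  q0 = rec X. a.(0\{c}\{b} + (0 + X + (X + 0 + a.0))) :: --a--▸ q1
  q1 = 0\{c}\{b} + (0 + (rec X. a.(0\{c}\{b} + (0 + X + (X + 0 + a.0)))) + ((rec X. a.(0\{c}\{b} + (0 + X + (X + 0 + a.0)))) + 0 + a.0)) :: --a--▸ q1, --a--▸ q2
  q2 = 0 :: ·
Bisimilarity quotient blocks:
  B0 = {p0, p1}
  B1 = {q0}
  B2 = {q1}
  B3 = {q2}
p0 ∈ B0, q0 ∈ B1 → different blocks

NO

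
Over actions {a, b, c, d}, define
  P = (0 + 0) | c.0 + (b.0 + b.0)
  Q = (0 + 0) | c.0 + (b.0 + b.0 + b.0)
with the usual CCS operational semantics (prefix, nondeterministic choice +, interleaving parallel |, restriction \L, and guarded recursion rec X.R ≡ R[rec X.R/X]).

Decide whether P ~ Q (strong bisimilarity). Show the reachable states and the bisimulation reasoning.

YES

LTS(P): 3 reachable states
  p0 = (0 + 0) | c.0 + (b.0 + b.0) | =b=> p1, =c=> p2
  p1 = 0 | ∅
  p2 = (0 + 0) | 0 | ∅
LTS(Q): 3 reachable states
  q0 = (0 + 0) | c.0 + (b.0 + b.0 + b.0) | =b=> q1, =c=> q2
  q1 = 0 | ∅
  q2 = (0 + 0) | 0 | ∅
Coarsest stable partition (strong bisimilarity classes):
  B0 = {p0, q0}
  B1 = {p1, p2, q1, q2}
p0 ∈ B0, q0 ∈ B0 → same block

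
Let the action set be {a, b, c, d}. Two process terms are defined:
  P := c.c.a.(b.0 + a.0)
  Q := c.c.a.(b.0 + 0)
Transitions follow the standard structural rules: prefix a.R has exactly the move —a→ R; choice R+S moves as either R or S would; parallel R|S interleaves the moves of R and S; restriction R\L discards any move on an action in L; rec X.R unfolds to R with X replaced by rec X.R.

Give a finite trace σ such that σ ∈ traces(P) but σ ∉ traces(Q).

ccaa

P's transition system — 5 states:
  m0 = c.c.a.(b.0 + a.0) has moves -c-> m1
  m1 = c.a.(b.0 + a.0) has moves -c-> m2
  m2 = a.(b.0 + a.0) has moves -a-> m3
  m3 = b.0 + a.0 has moves -a-> m4, -b-> m4
  m4 = 0 has moves ∅
Q's transition system — 5 states:
  n0 = c.c.a.(b.0 + 0) has moves -c-> n1
  n1 = c.a.(b.0 + 0) has moves -c-> n2
  n2 = a.(b.0 + 0) has moves -a-> n3
  n3 = b.0 + 0 has moves -b-> n4
  n4 = 0 has moves ∅
Run σ = ⟨ccaa⟩ on P: start {m0}
  after c @ step 1: {m1}
  after c @ step 2: {m2}
  after a @ step 3: {m3}
  after a @ step 4: {m4}
  — P admits the full trace.
Run σ = ⟨ccaa⟩ on Q: start {n0}
  after c @ step 1: {n1}
  after c @ step 2: {n2}
  after a @ step 3: {n3}
  after a @ step 4: ∅ (Q stuck)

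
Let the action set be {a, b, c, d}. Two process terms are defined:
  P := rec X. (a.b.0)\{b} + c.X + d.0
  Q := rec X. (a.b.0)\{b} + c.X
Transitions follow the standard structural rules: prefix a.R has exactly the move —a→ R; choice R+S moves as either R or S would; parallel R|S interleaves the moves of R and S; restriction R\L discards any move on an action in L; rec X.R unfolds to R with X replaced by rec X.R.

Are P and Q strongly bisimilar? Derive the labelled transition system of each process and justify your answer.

NO

P's transition system — 3 states:
  s0 = rec X. (a.b.0)\{b} + c.X + d.0 → --a--▸ s1, --c--▸ s0, --d--▸ s2
  s1 = (b.0)\{b} → ∅
  s2 = 0 → ∅
Q's transition system — 2 states:
  t0 = rec X. (a.b.0)\{b} + c.X → --a--▸ t1, --c--▸ t0
  t1 = (b.0)\{b} → ∅
Partition-refinement fixed point:
  B0 = {s0}
  B1 = {s1, s2, t1}
  B2 = {t0}
s0 ∈ B0, t0 ∈ B2 → different blocks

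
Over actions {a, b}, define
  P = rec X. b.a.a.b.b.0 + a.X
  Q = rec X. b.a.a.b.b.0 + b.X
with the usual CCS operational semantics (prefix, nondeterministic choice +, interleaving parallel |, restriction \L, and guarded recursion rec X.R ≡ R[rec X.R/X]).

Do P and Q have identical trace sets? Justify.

trace-distinct — witness ⟨a⟩

P's transition system — 6 states:
  s0 = rec X. b.a.a.b.b.0 + a.X | =a=> s0, =b=> s1
  s1 = a.a.b.b.0 | =a=> s2
  s2 = a.b.b.0 | =a=> s3
  s3 = b.b.0 | =b=> s4
  s4 = b.0 | =b=> s5
  s5 = 0 | ∅
Q's transition system — 6 states:
  t0 = rec X. b.a.a.b.b.0 + b.X | =b=> t0, =b=> t1
  t1 = a.a.b.b.0 | =a=> t2
  t2 = a.b.b.0 | =a=> t3
  t3 = b.b.0 | =b=> t4
  t4 = b.0 | =b=> t5
  t5 = 0 | ∅
Executing a from P (initial set {s0}):
  after a @ step 1: {s0}
  — P admits the full trace.
Executing a from Q (initial set {t0}):
  after a @ step 1: no successor for Q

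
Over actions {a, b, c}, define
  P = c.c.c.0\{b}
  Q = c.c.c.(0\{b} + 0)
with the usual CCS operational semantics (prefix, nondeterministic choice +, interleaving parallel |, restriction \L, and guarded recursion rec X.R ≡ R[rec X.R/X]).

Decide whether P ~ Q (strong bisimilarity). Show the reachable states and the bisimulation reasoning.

P's transition system — 4 states:
  m0 = c.c.c.0\{b} | —c→ m1
  m1 = c.c.0\{b} | —c→ m2
  m2 = c.0\{b} | —c→ m3
  m3 = 0\{b} | deadlocked
Q's transition system — 4 states:
  n0 = c.c.c.(0\{b} + 0) | —c→ n1
  n1 = c.c.(0\{b} + 0) | —c→ n2
  n2 = c.(0\{b} + 0) | —c→ n3
  n3 = 0\{b} + 0 | deadlocked
Coarsest stable partition (strong bisimilarity classes):
  B0 = {m0, n0}
  B1 = {m1, n1}
  B2 = {m2, n2}
  B3 = {m3, n3}
m0 ∈ B0, n0 ∈ B0 → same block

YES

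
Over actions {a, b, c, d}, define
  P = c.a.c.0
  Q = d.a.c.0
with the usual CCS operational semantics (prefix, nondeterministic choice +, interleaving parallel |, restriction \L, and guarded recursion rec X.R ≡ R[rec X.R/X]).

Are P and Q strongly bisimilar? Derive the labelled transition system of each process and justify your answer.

not bisimilar

Reachable graph of P (4 states):
  m0 = c.a.c.0 :: -c-> m1
  m1 = a.c.0 :: -a-> m2
  m2 = c.0 :: -c-> m3
  m3 = 0 :: ·
Reachable graph of Q (4 states):
  n0 = d.a.c.0 :: -d-> n1
  n1 = a.c.0 :: -a-> n2
  n2 = c.0 :: -c-> n3
  n3 = 0 :: ·
Bisimilarity quotient blocks:
  B0 = {m0}
  B1 = {m1, n1}
  B2 = {m2, n2}
  B3 = {m3, n3}
  B4 = {n0}
m0 ∈ B0, n0 ∈ B4 → different blocks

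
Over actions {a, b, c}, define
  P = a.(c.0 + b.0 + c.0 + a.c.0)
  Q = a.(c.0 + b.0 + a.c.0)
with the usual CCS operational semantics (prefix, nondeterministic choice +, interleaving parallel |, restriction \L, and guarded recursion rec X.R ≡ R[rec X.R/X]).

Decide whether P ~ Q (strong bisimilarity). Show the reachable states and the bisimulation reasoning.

YES

LTS(P): 4 reachable states
  p0 = a.(c.0 + b.0 + c.0 + a.c.0) → —a→ p1
  p1 = c.0 + b.0 + c.0 + a.c.0 → —a→ p2, —b→ p3, —c→ p3
  p2 = c.0 → —c→ p3
  p3 = 0 → (no moves)
LTS(Q): 4 reachable states
  q0 = a.(c.0 + b.0 + a.c.0) → —a→ q1
  q1 = c.0 + b.0 + a.c.0 → —a→ q2, —b→ q3, —c→ q3
  q2 = c.0 → —c→ q3
  q3 = 0 → (no moves)
Coarsest stable partition (strong bisimilarity classes):
  B0 = {p0, q0}
  B1 = {p1, q1}
  B2 = {p2, q2}
  B3 = {p3, q3}
p0 ∈ B0, q0 ∈ B0 → same block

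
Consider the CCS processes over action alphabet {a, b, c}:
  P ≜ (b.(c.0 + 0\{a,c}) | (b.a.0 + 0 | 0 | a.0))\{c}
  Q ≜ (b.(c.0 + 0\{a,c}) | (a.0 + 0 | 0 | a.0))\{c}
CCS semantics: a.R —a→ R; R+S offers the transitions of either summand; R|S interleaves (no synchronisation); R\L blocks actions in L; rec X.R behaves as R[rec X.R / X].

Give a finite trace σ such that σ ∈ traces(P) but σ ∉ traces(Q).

P's transition system — 8 states:
  s0 = (b.(c.0 + 0\{a,c}) | (b.a.0 + 0 | 0 | a.0))\{c} → ··a··> s1, ··b··> s2, ··b··> s3
  s1 = (b.(c.0 + 0\{a,c}) | (0 | 0 | 0))\{c} → ··b··> s4
  s2 = ((c.0 + 0\{a,c}) | (b.a.0 + 0 | 0 | a.0))\{c} → ··a··> s4, ··b··> s5
  s3 = (b.(c.0 + 0\{a,c}) | a.0)\{c} → ··a··> s6, ··b··> s5
  s4 = ((c.0 + 0\{a,c}) | (0 | 0 | 0))\{c} → deadlocked
  s5 = ((c.0 + 0\{a,c}) | a.0)\{c} → ··a··> s7
  s6 = (b.(c.0 + 0\{a,c}) | 0)\{c} → ··b··> s7
  s7 = ((c.0 + 0\{a,c}) | 0)\{c} → deadlocked
Q's transition system — 6 states:
  t0 = (b.(c.0 + 0\{a,c}) | (a.0 + 0 | 0 | a.0))\{c} → ··a··> t1, ··a··> t2, ··b··> t3
  t1 = (b.(c.0 + 0\{a,c}) | (0 | 0 | 0))\{c} → ··b··> t4
  t2 = (b.(c.0 + 0\{a,c}) | 0)\{c} → ··b··> t5
  t3 = ((c.0 + 0\{a,c}) | (a.0 + 0 | 0 | a.0))\{c} → ··a··> t4, ··a··> t5
  t4 = ((c.0 + 0\{a,c}) | (0 | 0 | 0))\{c} → deadlocked
  t5 = ((c.0 + 0\{a,c}) | 0)\{c} → deadlocked
Run σ = ⟨bb⟩ on P: start {s0}
  [1] b ⇒ {s2, s3}
  [2] b ⇒ {s5}
  P completes σ.
Run σ = ⟨bb⟩ on Q: start {t0}
  [1] b ⇒ {t3}
  [2] b ⇒ ∅  — Q cannot continue

bb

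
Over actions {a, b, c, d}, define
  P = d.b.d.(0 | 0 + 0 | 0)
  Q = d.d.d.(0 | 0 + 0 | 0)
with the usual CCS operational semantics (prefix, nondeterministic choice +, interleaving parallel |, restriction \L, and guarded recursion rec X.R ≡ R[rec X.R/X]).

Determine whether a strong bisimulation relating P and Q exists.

Reachable graph of P (4 states):
  u0 = d.b.d.(0 | 0 + 0 | 0) ⊢ -d-> u1
  u1 = b.d.(0 | 0 + 0 | 0) ⊢ -b-> u2
  u2 = d.(0 | 0 + 0 | 0) ⊢ -d-> u3
  u3 = 0 | 0 + 0 | 0 ⊢ deadlocked
Reachable graph of Q (4 states):
  v0 = d.d.d.(0 | 0 + 0 | 0) ⊢ -d-> v1
  v1 = d.d.(0 | 0 + 0 | 0) ⊢ -d-> v2
  v2 = d.(0 | 0 + 0 | 0) ⊢ -d-> v3
  v3 = 0 | 0 + 0 | 0 ⊢ deadlocked
Coarsest stable partition (strong bisimilarity classes):
  B0 = {u0}
  B1 = {u1}
  B2 = {u2, v2}
  B3 = {u3, v3}
  B4 = {v0}
  B5 = {v1}
u0 ∈ B0, v0 ∈ B4 → different blocks

NO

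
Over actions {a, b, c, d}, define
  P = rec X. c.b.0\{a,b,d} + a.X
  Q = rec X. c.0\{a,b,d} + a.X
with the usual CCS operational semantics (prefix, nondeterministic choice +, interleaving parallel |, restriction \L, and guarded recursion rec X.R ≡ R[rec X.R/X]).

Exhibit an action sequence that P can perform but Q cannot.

Reachable graph of P (3 states):
  s0 = rec X. c.b.0\{a,b,d} + a.X :: --a--▸ s0, --c--▸ s1
  s1 = b.0\{a,b,d} :: --b--▸ s2
  s2 = 0\{a,b,d} :: ·
Reachable graph of Q (2 states):
  t0 = rec X. c.0\{a,b,d} + a.X :: --a--▸ t0, --c--▸ t1
  t1 = 0\{a,b,d} :: ·
Run σ = ⟨cb⟩ on P: start {s0}
  [1] c ⇒ {s1}
  [2] b ⇒ {s2}
  P completes σ.
Run σ = ⟨cb⟩ on Q: start {t0}
  [1] c ⇒ {t1}
  [2] b ⇒ ∅ (Q stuck)

cb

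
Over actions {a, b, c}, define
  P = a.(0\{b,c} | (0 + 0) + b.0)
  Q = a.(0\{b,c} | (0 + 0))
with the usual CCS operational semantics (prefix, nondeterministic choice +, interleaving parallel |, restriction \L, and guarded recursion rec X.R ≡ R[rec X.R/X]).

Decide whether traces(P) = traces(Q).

NO — witness ⟨ab⟩

Reachable graph of P (3 states):
  p0 = a.(0\{b,c} | (0 + 0) + b.0) has moves ··a··> p1
  p1 = 0\{b,c} | (0 + 0) + b.0 has moves ··b··> p2
  p2 = 0 has moves deadlocked
Reachable graph of Q (2 states):
  q0 = a.(0\{b,c} | (0 + 0)) has moves ··a··> q1
  q1 = 0\{b,c} | (0 + 0) has moves deadlocked
Trace ⟨ab⟩ through P, begin at {p0}:
  [1] a ⇒ {p1}
  [2] b ⇒ {p2}
  — P admits the full trace.
Trace ⟨ab⟩ through Q, begin at {q0}:
  [1] a ⇒ {q1}
  [2] b ⇒ ∅ (Q stuck)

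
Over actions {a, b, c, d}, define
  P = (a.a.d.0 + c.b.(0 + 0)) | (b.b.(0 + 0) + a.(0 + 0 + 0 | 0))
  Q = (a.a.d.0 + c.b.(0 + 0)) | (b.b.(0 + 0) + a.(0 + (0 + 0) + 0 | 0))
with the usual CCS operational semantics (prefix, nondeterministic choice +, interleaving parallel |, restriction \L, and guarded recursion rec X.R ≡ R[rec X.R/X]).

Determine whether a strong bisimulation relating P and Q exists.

Reachable graph of P (24 states):
  u0 = (a.a.d.0 + c.b.(0 + 0)) | (b.b.(0 + 0) + a.(0 + 0 + 0 | 0)) ⊢ --a--▸ u1, --a--▸ u2, --b--▸ u3, --c--▸ u4
  u1 = (a.a.d.0 + c.b.(0 + 0)) | (0 + 0 + 0 | 0) ⊢ --a--▸ u5, --c--▸ u6
  u2 = a.d.0 | (b.b.(0 + 0) + a.(0 + 0 + 0 | 0)) ⊢ --a--▸ u5, --a--▸ u7, --b--▸ u8
  u3 = (a.a.d.0 + c.b.(0 + 0)) | b.(0 + 0) ⊢ --a--▸ u8, --b--▸ u9, --c--▸ u10
  u4 = b.(0 + 0) | (b.b.(0 + 0) + a.(0 + 0 + 0 | 0)) ⊢ --a--▸ u6, --b--▸ u10, --b--▸ u11
  u5 = a.d.0 | (0 + 0 + 0 | 0) ⊢ --a--▸ u12
  u6 = b.(0 + 0) | (0 + 0 + 0 | 0) ⊢ --b--▸ u13
  u7 = d.0 | (b.b.(0 + 0) + a.(0 + 0 + 0 | 0)) ⊢ --a--▸ u12, --b--▸ u14, --d--▸ u15
  u8 = a.d.0 | b.(0 + 0) ⊢ --a--▸ u14, --b--▸ u16
  u9 = (a.a.d.0 + c.b.(0 + 0)) | (0 + 0) ⊢ --a--▸ u16, --c--▸ u17
  u10 = b.(0 + 0) | b.(0 + 0) ⊢ --b--▸ u17, --b--▸ u18
  u11 = (0 + 0) | (b.b.(0 + 0) + a.(0 + 0 + 0 | 0)) ⊢ --a--▸ u13, --b--▸ u18
  u12 = d.0 | (0 + 0 + 0 | 0) ⊢ --d--▸ u19
  u13 = (0 + 0) | (0 + 0 + 0 | 0) ⊢ ·
  u14 = d.0 | b.(0 + 0) ⊢ --b--▸ u20, --d--▸ u21
  u15 = 0 | (b.b.(0 + 0) + a.(0 + 0 + 0 | 0)) ⊢ --a--▸ u19, --b--▸ u21
  u16 = a.d.0 | (0 + 0) ⊢ --a--▸ u20
  u17 = b.(0 + 0) | (0 + 0) ⊢ --b--▸ u22
  u18 = (0 + 0) | b.(0 + 0) ⊢ --b--▸ u22
  u19 = 0 | (0 + 0 + 0 | 0) ⊢ ·
  u20 = d.0 | (0 + 0) ⊢ --d--▸ u23
  u21 = 0 | b.(0 + 0) ⊢ --b--▸ u23
  u22 = (0 + 0) | (0 + 0) ⊢ ·
  u23 = 0 | (0 + 0) ⊢ ·
Reachable graph of Q (24 states):
  v0 = (a.a.d.0 + c.b.(0 + 0)) | (b.b.(0 + 0) + a.(0 + (0 + 0) + 0 | 0)) ⊢ --a--▸ v1, --a--▸ v2, --b--▸ v3, --c--▸ v4
  v1 = (a.a.d.0 + c.b.(0 + 0)) | (0 + (0 + 0) + 0 | 0) ⊢ --a--▸ v5, --c--▸ v6
  v2 = a.d.0 | (b.b.(0 + 0) + a.(0 + (0 + 0) + 0 | 0)) ⊢ --a--▸ v5, --a--▸ v7, --b--▸ v8
  v3 = (a.a.d.0 + c.b.(0 + 0)) | b.(0 + 0) ⊢ --a--▸ v8, --b--▸ v9, --c--▸ v10
  v4 = b.(0 + 0) | (b.b.(0 + 0) + a.(0 + (0 + 0) + 0 | 0)) ⊢ --a--▸ v6, --b--▸ v10, --b--▸ v11
  v5 = a.d.0 | (0 + (0 + 0) + 0 | 0) ⊢ --a--▸ v12
  v6 = b.(0 + 0) | (0 + (0 + 0) + 0 | 0) ⊢ --b--▸ v13
  v7 = d.0 | (b.b.(0 + 0) + a.(0 + (0 + 0) + 0 | 0)) ⊢ --a--▸ v12, --b--▸ v14, --d--▸ v15
  v8 = a.d.0 | b.(0 + 0) ⊢ --a--▸ v14, --b--▸ v16
  v9 = (a.a.d.0 + c.b.(0 + 0)) | (0 + 0) ⊢ --a--▸ v16, --c--▸ v17
  v10 = b.(0 + 0) | b.(0 + 0) ⊢ --b--▸ v17, --b--▸ v18
  v11 = (0 + 0) | (b.b.(0 + 0) + a.(0 + (0 + 0) + 0 | 0)) ⊢ --a--▸ v13, --b--▸ v18
  v12 = d.0 | (0 + (0 + 0) + 0 | 0) ⊢ --d--▸ v19
  v13 = (0 + 0) | (0 + (0 + 0) + 0 | 0) ⊢ ·
  v14 = d.0 | b.(0 + 0) ⊢ --b--▸ v20, --d--▸ v21
  v15 = 0 | (b.b.(0 + 0) + a.(0 + (0 + 0) + 0 | 0)) ⊢ --a--▸ v19, --b--▸ v21
  v16 = a.d.0 | (0 + 0) ⊢ --a--▸ v20
  v17 = b.(0 + 0) | (0 + 0) ⊢ --b--▸ v22
  v18 = (0 + 0) | b.(0 + 0) ⊢ --b--▸ v22
  v19 = 0 | (0 + (0 + 0) + 0 | 0) ⊢ ·
  v20 = d.0 | (0 + 0) ⊢ --d--▸ v23
  v21 = 0 | b.(0 + 0) ⊢ --b--▸ v23
  v22 = (0 + 0) | (0 + 0) ⊢ ·
  v23 = 0 | (0 + 0) ⊢ ·
Coarsest stable partition (strong bisimilarity classes):
  B0 = {u0, v0}
  B1 = {u3, v3}
  B2 = {u10, v10}
  B3 = {u17, u18, u21, u6, v17, v18, v21, v6}
  B4 = {u13, u19, u22, u23, v13, v19, v22, v23}
  B5 = {u1, u9, v1, v9}
  B6 = {u16, u5, v16, v5}
  B7 = {u12, u20, v12, v20}
  B8 = {u8, v8}
  B9 = {u14, v14}
  B10 = {u2, v2}
  B11 = {u7, v7}
  B12 = {u11, u15, v11, v15}
  B13 = {u4, v4}
u0 ∈ B0, v0 ∈ B0 → same block

YES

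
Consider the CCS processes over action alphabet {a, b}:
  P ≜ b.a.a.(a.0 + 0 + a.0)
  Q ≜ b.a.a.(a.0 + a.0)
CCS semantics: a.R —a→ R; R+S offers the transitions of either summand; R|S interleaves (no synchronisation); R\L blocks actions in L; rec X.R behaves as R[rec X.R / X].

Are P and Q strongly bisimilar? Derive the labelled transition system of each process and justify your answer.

YES

Reachable graph of P (5 states):
  s0 = b.a.a.(a.0 + 0 + a.0) has moves -b-> s1
  s1 = a.a.(a.0 + 0 + a.0) has moves -a-> s2
  s2 = a.(a.0 + 0 + a.0) has moves -a-> s3
  s3 = a.0 + 0 + a.0 has moves -a-> s4
  s4 = 0 has moves stopped
Reachable graph of Q (5 states):
  t0 = b.a.a.(a.0 + a.0) has moves -b-> t1
  t1 = a.a.(a.0 + a.0) has moves -a-> t2
  t2 = a.(a.0 + a.0) has moves -a-> t3
  t3 = a.0 + a.0 has moves -a-> t4
  t4 = 0 has moves stopped
Bisimilarity quotient blocks:
  B0 = {s0, t0}
  B1 = {s1, t1}
  B2 = {s2, t2}
  B3 = {s3, t3}
  B4 = {s4, t4}
s0 ∈ B0, t0 ∈ B0 → same block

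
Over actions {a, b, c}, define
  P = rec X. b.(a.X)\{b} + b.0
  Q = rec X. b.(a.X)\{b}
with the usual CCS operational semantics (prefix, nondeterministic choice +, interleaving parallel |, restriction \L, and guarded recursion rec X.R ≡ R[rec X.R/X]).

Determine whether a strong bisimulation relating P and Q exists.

Reachable graph of P (4 states):
  m0 = rec X. b.(a.X)\{b} + b.0 has moves -b-> m1, -b-> m2
  m1 = (a.(rec X. b.(a.X)\{b} + b.0))\{b} has moves -a-> m3
  m2 = 0 has moves ·
  m3 = (rec X. b.(a.X)\{b} + b.0)\{b} has moves ·
Reachable graph of Q (3 states):
  n0 = rec X. b.(a.X)\{b} has moves -b-> n1
  n1 = (a.(rec X. b.(a.X)\{b}))\{b} has moves -a-> n2
  n2 = (rec X. b.(a.X)\{b})\{b} has moves ·
Coarsest stable partition (strong bisimilarity classes):
  B0 = {m0}
  B1 = {m1, n1}
  B2 = {m2, m3, n2}
  B3 = {n0}
m0 ∈ B0, n0 ∈ B3 → different blocks

not bisimilar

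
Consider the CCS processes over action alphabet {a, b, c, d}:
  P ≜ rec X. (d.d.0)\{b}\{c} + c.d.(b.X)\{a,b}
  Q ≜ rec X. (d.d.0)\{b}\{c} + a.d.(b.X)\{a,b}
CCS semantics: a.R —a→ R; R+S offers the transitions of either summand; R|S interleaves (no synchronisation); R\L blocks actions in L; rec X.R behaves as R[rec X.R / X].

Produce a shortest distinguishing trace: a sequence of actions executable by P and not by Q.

c

LTS(P): 5 reachable states
  u0 = rec X. (d.d.0)\{b}\{c} + c.d.(b.X)\{a,b} has moves =c=> u1, =d=> u2
  u1 = d.(b.(rec X. (d.d.0)\{b}\{c} + c.d.(b.X)\{a,b}))\{a,b} has moves =d=> u3
  u2 = (d.0)\{b}\{c} has moves =d=> u4
  u3 = (b.(rec X. (d.d.0)\{b}\{c} + c.d.(b.X)\{a,b}))\{a,b} has moves (no moves)
  u4 = 0\{b}\{c} has moves (no moves)
LTS(Q): 5 reachable states
  v0 = rec X. (d.d.0)\{b}\{c} + a.d.(b.X)\{a,b} has moves =a=> v1, =d=> v2
  v1 = d.(b.(rec X. (d.d.0)\{b}\{c} + a.d.(b.X)\{a,b}))\{a,b} has moves =d=> v3
  v2 = (d.0)\{b}\{c} has moves =d=> v4
  v3 = (b.(rec X. (d.d.0)\{b}\{c} + a.d.(b.X)\{a,b}))\{a,b} has moves (no moves)
  v4 = 0\{b}\{c} has moves (no moves)
Run σ = ⟨c⟩ on P: start {u0}
  after c @ step 1: {u1}
  ✓ P
Run σ = ⟨c⟩ on Q: start {v0}
  after c @ step 1: ∅  — Q cannot continue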